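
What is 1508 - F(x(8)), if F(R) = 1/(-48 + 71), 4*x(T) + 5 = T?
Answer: 34683/23 ≈ 1508.0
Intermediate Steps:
x(T) = -5/4 + T/4
F(R) = 1/23
1508 - F(x(8)) = 1508 - 1*1/23 = 1508 - 1/23 = 34683/23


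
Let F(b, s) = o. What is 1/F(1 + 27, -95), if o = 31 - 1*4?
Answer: 1/27 ≈ 0.037037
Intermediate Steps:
o = 27 (o = 31 - 4 = 27)
F(b, s) = 27
1/F(1 + 27, -95) = 1/27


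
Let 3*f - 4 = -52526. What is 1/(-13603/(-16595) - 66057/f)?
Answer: 871602590/4003104511 ≈ 0.21773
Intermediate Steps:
f = -52522/3 (f = 4/3 + (⅓)*(-52526) = 4/3 - 52526/3 = -52522/3 ≈ -17507.)
1/(-13603/(-16595) - 66057/f) = 1/(-13603/(-16595) - 66057/(-52522/3)) = 1/(-13603*(-1/16595) - 66057*(-3/52522)) = 1/(13603/16595 + 198171/52522) = 1/(4003104511/871602590) = 871602590/4003104511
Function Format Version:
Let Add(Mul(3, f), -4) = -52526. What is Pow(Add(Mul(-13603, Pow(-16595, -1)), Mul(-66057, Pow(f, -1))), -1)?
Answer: Rational(871602590, 4003104511) ≈ 0.21773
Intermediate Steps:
f = Rational(-52522, 3) (f = Add(Rational(4, 3), Mul(Rational(1, 3), -52526)) = Add(Rational(4, 3), Rational(-52526, 3)) = Rational(-52522, 3) ≈ -17507.)
Pow(Add(Mul(-13603, Pow(-16595, -1)), Mul(-66057, Pow(f, -1))), -1) = Pow(Add(Mul(-13603, Pow(-16595, -1)), Mul(-66057, Pow(Rational(-52522, 3), -1))), -1) = Pow(Add(Mul(-13603, Rational(-1, 16595)), Mul(-66057, Rational(-3, 52522))), -1) = Pow(Add(Rational(13603, 16595), Rational(198171, 52522)), -1) = Pow(Rational(4003104511, 871602590), -1) = Rational(871602590, 4003104511)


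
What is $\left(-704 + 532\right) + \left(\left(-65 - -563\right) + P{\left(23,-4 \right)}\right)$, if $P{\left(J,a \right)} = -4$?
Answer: $322$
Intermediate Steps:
$\left(-704 + 532\right) + \left(\left(-65 - -563\right) + P{\left(23,-4 \right)}\right) = \left(-704 + 532\right) - -494 = -172 + \left(\left(-65 + 563\right) - 4\right) = -172 + \left(498 - 4\right) = -172 + 494 = 322$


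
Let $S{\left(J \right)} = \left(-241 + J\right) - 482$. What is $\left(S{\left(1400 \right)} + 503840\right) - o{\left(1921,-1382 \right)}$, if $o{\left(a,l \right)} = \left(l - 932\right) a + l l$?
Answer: $3039787$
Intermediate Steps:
$S{\left(J \right)} = -723 + J$
$o{\left(a,l \right)} = l^{2} + a \left(-932 + l\right)$ ($o{\left(a,l \right)} = \left(-932 + l\right) a + l^{2} = a \left(-932 + l\right) + l^{2} = l^{2} + a \left(-932 + l\right)$)
$\left(S{\left(1400 \right)} + 503840\right) - o{\left(1921,-1382 \right)} = \left(\left(-723 + 1400\right) + 503840\right) - \left(\left(-1382\right)^{2} - 1790372 + 1921 \left(-1382\right)\right) = \left(677 + 503840\right) - \left(1909924 - 1790372 - 2654822\right) = 504517 - -2535270 = 504517 + 2535270 = 3039787$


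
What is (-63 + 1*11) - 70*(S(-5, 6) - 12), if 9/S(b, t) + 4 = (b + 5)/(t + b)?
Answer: 1891/2 ≈ 945.50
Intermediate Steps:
S(b, t) = 9/(-4 + (5 + b)/(b + t)) (S(b, t) = 9/(-4 + (b + 5)/(t + b)) = 9/(-4 + (5 + b)/(b + t)))
(-63 + 1*11) - 70*(S(-5, 6) - 12) = (-63 + 1*11) - 70*(9*(-1*(-5) - 1*6)/(-5 + 3*(-5) + 4*6) - 12) = (-63 + 11) - 70*(9*(5 - 6)/(-5 - 15 + 24) - 12) = -52 - 70*(9*(-1)/4 - 12) = -52 - 70*(9*(¼)*(-1) - 12) = -52 - 70*(-9/4 - 12) = -52 - 70*(-57/4) = -52 + 1995/2 = 1891/2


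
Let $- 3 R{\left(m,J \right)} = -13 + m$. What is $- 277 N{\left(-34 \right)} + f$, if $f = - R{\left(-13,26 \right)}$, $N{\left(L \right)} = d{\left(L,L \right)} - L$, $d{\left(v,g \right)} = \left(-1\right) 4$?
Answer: $- \frac{24956}{3} \approx -8318.7$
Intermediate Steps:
$d{\left(v,g \right)} = -4$
$N{\left(L \right)} = -4 - L$
$R{\left(m,J \right)} = \frac{13}{3} - \frac{m}{3}$ ($R{\left(m,J \right)} = - \frac{-13 + m}{3} = \frac{13}{3} - \frac{m}{3}$)
$f = - \frac{26}{3}$ ($f = - (\frac{13}{3} - - \frac{13}{3}) = - (\frac{13}{3} + \frac{13}{3}) = \left(-1\right) \frac{26}{3} = - \frac{26}{3} \approx -8.6667$)
$- 277 N{\left(-34 \right)} + f = - 277 \left(-4 - -34\right) - \frac{26}{3} = - 277 \left(-4 + 34\right) - \frac{26}{3} = \left(-277\right) 30 - \frac{26}{3} = -8310 - \frac{26}{3} = - \frac{24956}{3}$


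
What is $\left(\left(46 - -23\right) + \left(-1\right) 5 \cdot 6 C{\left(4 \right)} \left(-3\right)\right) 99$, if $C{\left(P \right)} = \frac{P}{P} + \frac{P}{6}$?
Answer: $21681$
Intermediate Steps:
$C{\left(P \right)} = 1 + \frac{P}{6}$ ($C{\left(P \right)} = 1 + P \frac{1}{6} = 1 + \frac{P}{6}$)
$\left(\left(46 - -23\right) + \left(-1\right) 5 \cdot 6 C{\left(4 \right)} \left(-3\right)\right) 99 = \left(\left(46 - -23\right) + \left(-1\right) 5 \cdot 6 \left(1 + \frac{1}{6} \cdot 4\right) \left(-3\right)\right) 99 = \left(\left(46 + 23\right) - 5 \cdot 6 \left(1 + \frac{2}{3}\right) \left(-3\right)\right) 99 = \left(69 - 5 \cdot 6 \cdot \frac{5}{3} \left(-3\right)\right) 99 = \left(69 - 5 \cdot 10 \left(-3\right)\right) 99 = \left(69 - -150\right) 99 = \left(69 + 150\right) 99 = 219 \cdot 99 = 21681$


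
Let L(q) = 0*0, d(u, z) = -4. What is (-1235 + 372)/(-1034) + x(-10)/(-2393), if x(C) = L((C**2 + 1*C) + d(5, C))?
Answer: 863/1034 ≈ 0.83462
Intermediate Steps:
L(q) = 0
x(C) = 0
(-1235 + 372)/(-1034) + x(-10)/(-2393) = (-1235 + 372)/(-1034) + 0/(-2393) = -863*(-1/1034) + 0*(-1/2393) = 863/1034 + 0 = 863/1034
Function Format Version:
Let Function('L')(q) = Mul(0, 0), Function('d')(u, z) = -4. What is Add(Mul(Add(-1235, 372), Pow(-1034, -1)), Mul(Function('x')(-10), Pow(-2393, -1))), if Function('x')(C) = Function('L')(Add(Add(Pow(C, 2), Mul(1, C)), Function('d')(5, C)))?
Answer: Rational(863, 1034) ≈ 0.83462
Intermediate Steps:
Function('L')(q) = 0
Function('x')(C) = 0
Add(Mul(Add(-1235, 372), Pow(-1034, -1)), Mul(Function('x')(-10), Pow(-2393, -1))) = Add(Mul(Add(-1235, 372), Pow(-1034, -1)), Mul(0, Pow(-2393, -1))) = Add(Mul(-863, Rational(-1, 1034)), Mul(0, Rational(-1, 2393))) = Add(Rational(863, 1034), 0) = Rational(863, 1034)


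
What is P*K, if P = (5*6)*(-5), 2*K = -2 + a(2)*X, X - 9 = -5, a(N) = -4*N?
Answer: 2550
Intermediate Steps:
X = 4 (X = 9 - 5 = 4)
K = -17 (K = (-2 - 4*2*4)/2 = (-2 - 8*4)/2 = (-2 - 32)/2 = (½)*(-34) = -17)
P = -150 (P = 30*(-5) = -150)
P*K = -150*(-17) = 2550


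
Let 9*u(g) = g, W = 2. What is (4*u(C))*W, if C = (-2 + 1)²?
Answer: 8/9 ≈ 0.88889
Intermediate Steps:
C = 1 (C = (-1)² = 1)
u(g) = g/9
(4*u(C))*W = (4*((⅑)*1))*2 = (4*(⅑))*2 = (4/9)*2 = 8/9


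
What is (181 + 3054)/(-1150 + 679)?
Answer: -3235/471 ≈ -6.8684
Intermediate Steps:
(181 + 3054)/(-1150 + 679) = 3235/(-471) = 3235*(-1/471) = -3235/471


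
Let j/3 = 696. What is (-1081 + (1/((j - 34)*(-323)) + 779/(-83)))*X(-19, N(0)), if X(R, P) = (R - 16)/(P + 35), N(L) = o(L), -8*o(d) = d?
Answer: 60042827967/55065686 ≈ 1090.4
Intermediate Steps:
o(d) = -d/8
N(L) = -L/8
j = 2088 (j = 3*696 = 2088)
X(R, P) = (-16 + R)/(35 + P)
(-1081 + (1/((j - 34)*(-323)) + 779/(-83)))*X(-19, N(0)) = (-1081 + (1/((2088 - 34)*(-323)) + 779/(-83)))*((-16 - 19)/(35 - ⅛*0)) = (-1081 + (-1/323/2054 + 779*(-1/83)))*(-35/(35 + 0)) = (-1081 + ((1/2054)*(-1/323) - 779/83))*(-35/35) = (-1081 + (-1/663442 - 779/83))*((1/35)*(-35)) = (-1081 - 516821401/55065686)*(-1) = -60042827967/55065686*(-1) = 60042827967/55065686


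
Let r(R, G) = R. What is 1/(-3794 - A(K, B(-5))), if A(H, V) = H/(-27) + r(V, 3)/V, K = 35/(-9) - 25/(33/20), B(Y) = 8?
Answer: -2673/10145920 ≈ -0.00026346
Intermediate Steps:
K = -1885/99 (K = 35*(-⅑) - 25/(33*(1/20)) = -35/9 - 25/33/20 = -35/9 - 25*20/33 = -35/9 - 500/33 = -1885/99 ≈ -19.040)
A(H, V) = 1 - H/27 (A(H, V) = H/(-27) + V/V = H*(-1/27) + 1 = -H/27 + 1 = 1 - H/27)
1/(-3794 - A(K, B(-5))) = 1/(-3794 - (1 - 1/27*(-1885/99))) = 1/(-3794 - (1 + 1885/2673)) = 1/(-3794 - 1*4558/2673) = 1/(-3794 - 4558/2673) = 1/(-10145920/2673) = -2673/10145920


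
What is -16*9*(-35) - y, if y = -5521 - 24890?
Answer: 35451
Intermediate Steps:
y = -30411
-16*9*(-35) - y = -16*9*(-35) - 1*(-30411) = -144*(-35) + 30411 = 5040 + 30411 = 35451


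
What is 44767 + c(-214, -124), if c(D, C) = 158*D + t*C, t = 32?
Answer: 6987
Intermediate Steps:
c(D, C) = 32*C + 158*D (c(D, C) = 158*D + 32*C = 32*C + 158*D)
44767 + c(-214, -124) = 44767 + (32*(-124) + 158*(-214)) = 44767 + (-3968 - 33812) = 44767 - 37780 = 6987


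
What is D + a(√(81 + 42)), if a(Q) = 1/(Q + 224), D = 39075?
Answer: 1955821199/50053 - √123/50053 ≈ 39075.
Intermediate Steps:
a(Q) = 1/(224 + Q)
D + a(√(81 + 42)) = 39075 + 1/(224 + √(81 + 42)) = 39075 + 1/(224 + √123)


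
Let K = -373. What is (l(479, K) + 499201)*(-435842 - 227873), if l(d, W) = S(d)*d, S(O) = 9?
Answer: -334188467080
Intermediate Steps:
l(d, W) = 9*d
(l(479, K) + 499201)*(-435842 - 227873) = (9*479 + 499201)*(-435842 - 227873) = (4311 + 499201)*(-663715) = 503512*(-663715) = -334188467080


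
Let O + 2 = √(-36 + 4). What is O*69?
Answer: -138 + 276*I*√2 ≈ -138.0 + 390.32*I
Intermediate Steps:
O = -2 + 4*I*√2 (O = -2 + √(-36 + 4) = -2 + √(-32) = -2 + 4*I*√2 ≈ -2.0 + 5.6569*I)
O*69 = (-2 + 4*I*√2)*69 = -138 + 276*I*√2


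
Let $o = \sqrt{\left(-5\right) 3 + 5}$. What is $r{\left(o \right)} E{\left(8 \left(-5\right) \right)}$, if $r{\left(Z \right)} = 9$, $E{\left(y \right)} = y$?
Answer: $-360$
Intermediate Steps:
$o = i \sqrt{10}$ ($o = \sqrt{-15 + 5} = \sqrt{-10} = i \sqrt{10} \approx 3.1623 i$)
$r{\left(o \right)} E{\left(8 \left(-5\right) \right)} = 9 \cdot 8 \left(-5\right) = 9 \left(-40\right) = -360$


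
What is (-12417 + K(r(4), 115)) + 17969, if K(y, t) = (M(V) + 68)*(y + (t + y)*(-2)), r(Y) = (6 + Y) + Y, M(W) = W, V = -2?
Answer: -10552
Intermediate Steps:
r(Y) = 6 + 2*Y
K(y, t) = -132*t - 66*y (K(y, t) = (-2 + 68)*(y + (t + y)*(-2)) = 66*(y + (-2*t - 2*y)) = 66*(-y - 2*t) = -132*t - 66*y)
(-12417 + K(r(4), 115)) + 17969 = (-12417 + (-132*115 - 66*(6 + 2*4))) + 17969 = (-12417 + (-15180 - 66*(6 + 8))) + 17969 = (-12417 + (-15180 - 66*14)) + 17969 = (-12417 + (-15180 - 924)) + 17969 = (-12417 - 16104) + 17969 = -28521 + 17969 = -10552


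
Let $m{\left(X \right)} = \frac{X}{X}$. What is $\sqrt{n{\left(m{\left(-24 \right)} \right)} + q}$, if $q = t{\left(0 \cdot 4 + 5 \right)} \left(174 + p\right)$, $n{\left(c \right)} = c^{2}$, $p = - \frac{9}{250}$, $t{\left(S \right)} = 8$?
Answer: $\frac{\sqrt{870445}}{25} \approx 37.319$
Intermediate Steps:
$p = - \frac{9}{250}$ ($p = \left(-9\right) \frac{1}{250} = - \frac{9}{250} \approx -0.036$)
$m{\left(X \right)} = 1$
$q = \frac{173964}{125}$ ($q = 8 \left(174 - \frac{9}{250}\right) = 8 \cdot \frac{43491}{250} = \frac{173964}{125} \approx 1391.7$)
$\sqrt{n{\left(m{\left(-24 \right)} \right)} + q} = \sqrt{1^{2} + \frac{173964}{125}} = \sqrt{1 + \frac{173964}{125}} = \sqrt{\frac{174089}{125}} = \frac{\sqrt{870445}}{25}$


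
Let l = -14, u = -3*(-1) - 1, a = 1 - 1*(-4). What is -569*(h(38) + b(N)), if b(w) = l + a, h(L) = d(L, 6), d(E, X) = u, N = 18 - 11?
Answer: 3983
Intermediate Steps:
a = 5 (a = 1 + 4 = 5)
u = 2 (u = 3 - 1 = 2)
N = 7
d(E, X) = 2
h(L) = 2
b(w) = -9 (b(w) = -14 + 5 = -9)
-569*(h(38) + b(N)) = -569*(2 - 9) = -569*(-7) = 3983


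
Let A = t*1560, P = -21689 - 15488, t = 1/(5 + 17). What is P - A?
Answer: -409727/11 ≈ -37248.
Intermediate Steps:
t = 1/22 ≈ 0.045455
P = -37177
A = 780/11 (A = (1/22)*1560 = 780/11 ≈ 70.909)
P - A = -37177 - 1*780/11 = -37177 - 780/11 = -409727/11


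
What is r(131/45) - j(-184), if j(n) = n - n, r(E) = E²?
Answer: 17161/2025 ≈ 8.4746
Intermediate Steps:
j(n) = 0
r(131/45) - j(-184) = (131/45)² - 1*0 = (131*(1/45))² + 0 = (131/45)² + 0 = 17161/2025 + 0 = 17161/2025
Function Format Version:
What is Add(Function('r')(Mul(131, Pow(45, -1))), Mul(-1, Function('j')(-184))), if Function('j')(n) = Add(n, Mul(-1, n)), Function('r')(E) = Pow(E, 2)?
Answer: Rational(17161, 2025) ≈ 8.4746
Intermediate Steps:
Function('j')(n) = 0
Add(Function('r')(Mul(131, Pow(45, -1))), Mul(-1, Function('j')(-184))) = Add(Pow(Mul(131, Pow(45, -1)), 2), Mul(-1, 0)) = Add(Pow(Mul(131, Rational(1, 45)), 2), 0) = Add(Pow(Rational(131, 45), 2), 0) = Add(Rational(17161, 2025), 0) = Rational(17161, 2025)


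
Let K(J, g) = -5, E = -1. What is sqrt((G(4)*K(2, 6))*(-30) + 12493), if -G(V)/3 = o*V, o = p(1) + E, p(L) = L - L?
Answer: sqrt(14293) ≈ 119.55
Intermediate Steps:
p(L) = 0
o = -1 (o = 0 - 1 = -1)
G(V) = 3*V (G(V) = -(-3)*V = 3*V)
sqrt((G(4)*K(2, 6))*(-30) + 12493) = sqrt(((3*4)*(-5))*(-30) + 12493) = sqrt((12*(-5))*(-30) + 12493) = sqrt(-60*(-30) + 12493) = sqrt(1800 + 12493) = sqrt(14293)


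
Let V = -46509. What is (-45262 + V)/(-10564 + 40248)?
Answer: -91771/29684 ≈ -3.0916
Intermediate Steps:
(-45262 + V)/(-10564 + 40248) = (-45262 - 46509)/(-10564 + 40248) = -91771/29684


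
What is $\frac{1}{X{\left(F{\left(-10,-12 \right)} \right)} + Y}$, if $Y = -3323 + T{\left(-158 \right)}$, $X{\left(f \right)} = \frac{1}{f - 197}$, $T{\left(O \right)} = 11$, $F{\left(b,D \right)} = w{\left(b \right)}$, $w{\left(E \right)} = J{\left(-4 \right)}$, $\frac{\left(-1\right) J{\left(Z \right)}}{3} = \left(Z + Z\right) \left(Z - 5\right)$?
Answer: $- \frac{413}{1367857} \approx -0.00030193$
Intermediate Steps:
$J{\left(Z \right)} = - 6 Z \left(-5 + Z\right)$ ($J{\left(Z \right)} = - 3 \left(Z + Z\right) \left(Z - 5\right) = - 3 \cdot 2 Z \left(-5 + Z\right) = - 6 Z \left(-5 + Z\right)$)
$w{\left(E \right)} = -216$ ($w{\left(E \right)} = 6 \left(-4\right) \left(5 - -4\right) = 6 \left(-4\right) \left(5 + 4\right) = 6 \left(-4\right) 9 = -216$)
$F{\left(b,D \right)} = -216$
$X{\left(f \right)} = \frac{1}{-197 + f}$
$Y = -3312$ ($Y = -3323 + 11 = -3312$)
$\frac{1}{X{\left(F{\left(-10,-12 \right)} \right)} + Y} = \frac{1}{\frac{1}{-197 - 216} - 3312} = \frac{1}{\frac{1}{-413} - 3312} = \frac{1}{- \frac{1}{413} - 3312} = \frac{1}{- \frac{1367857}{413}} = - \frac{413}{1367857}$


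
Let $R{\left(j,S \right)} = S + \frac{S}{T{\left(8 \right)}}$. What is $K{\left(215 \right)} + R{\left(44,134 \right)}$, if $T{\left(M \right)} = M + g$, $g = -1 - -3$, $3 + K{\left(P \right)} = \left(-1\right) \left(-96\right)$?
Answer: $\frac{1202}{5} \approx 240.4$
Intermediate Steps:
$K{\left(P \right)} = 93$ ($K{\left(P \right)} = -3 - -96 = -3 + 96 = 93$)
$g = 2$ ($g = -1 + 3 = 2$)
$T{\left(M \right)} = 2 + M$ ($T{\left(M \right)} = M + 2 = 2 + M$)
$R{\left(j,S \right)} = \frac{11 S}{10}$ ($R{\left(j,S \right)} = S + \frac{S}{2 + 8} = S + \frac{S}{10} = \frac{11 S}{10}$)
$K{\left(215 \right)} + R{\left(44,134 \right)} = 93 + \frac{11}{10} \cdot 134 = 93 + \frac{737}{5} = \frac{1202}{5}$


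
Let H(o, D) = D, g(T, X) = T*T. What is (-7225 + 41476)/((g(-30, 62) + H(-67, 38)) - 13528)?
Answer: -34251/12590 ≈ -2.7205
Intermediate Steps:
g(T, X) = T**2
(-7225 + 41476)/((g(-30, 62) + H(-67, 38)) - 13528) = (-7225 + 41476)/(((-30)**2 + 38) - 13528) = 34251/((900 + 38) - 13528) = 34251/(938 - 13528) = 34251/(-12590) = 34251*(-1/12590) = -34251/12590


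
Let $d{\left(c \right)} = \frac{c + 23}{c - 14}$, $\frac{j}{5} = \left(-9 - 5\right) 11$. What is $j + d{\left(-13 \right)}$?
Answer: $- \frac{20800}{27} \approx -770.37$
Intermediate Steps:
$j = -770$ ($j = 5 \left(-9 - 5\right) 11 = 5 \left(\left(-14\right) 11\right) = 5 \left(-154\right) = -770$)
$d{\left(c \right)} = \frac{23 + c}{-14 + c}$
$j + d{\left(-13 \right)} = -770 + \frac{23 - 13}{-14 - 13} = -770 + \frac{1}{-27} \cdot 10 = -770 - \frac{10}{27} = - \frac{20800}{27}$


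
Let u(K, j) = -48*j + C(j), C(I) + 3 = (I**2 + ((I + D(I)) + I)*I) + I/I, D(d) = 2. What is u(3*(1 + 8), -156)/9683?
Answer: 80182/9683 ≈ 8.2807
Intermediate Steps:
C(I) = -2 + I**2 + I*(2 + 2*I) (C(I) = -3 + ((I**2 + ((I + 2) + I)*I) + I/I) = -3 + ((I**2 + ((2 + I) + I)*I) + 1) = -3 + ((I**2 + (2 + 2*I)*I) + 1) = -3 + ((I**2 + I*(2 + 2*I)) + 1) = -3 + (1 + I**2 + I*(2 + 2*I)) = -2 + I**2 + I*(2 + 2*I))
u(K, j) = -2 - 46*j + 3*j**2 (u(K, j) = -48*j + (-2 + 2*j + 3*j**2) = -2 - 46*j + 3*j**2)
u(3*(1 + 8), -156)/9683 = (-2 - 46*(-156) + 3*(-156)**2)/9683 = (-2 + 7176 + 3*24336)*(1/9683) = (-2 + 7176 + 73008)*(1/9683) = 80182*(1/9683) = 80182/9683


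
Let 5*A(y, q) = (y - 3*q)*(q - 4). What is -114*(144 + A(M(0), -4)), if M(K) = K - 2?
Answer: -14592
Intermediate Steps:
M(K) = -2 + K
A(y, q) = (-4 + q)*(y - 3*q)/5 (A(y, q) = ((y - 3*q)*(q - 4))/5 = ((y - 3*q)*(-4 + q))/5 = ((-4 + q)*(y - 3*q))/5 = (-4 + q)*(y - 3*q)/5)
-114*(144 + A(M(0), -4)) = -114*(144 + (-4*(-2 + 0)/5 - ⅗*(-4)² + (12/5)*(-4) + (⅕)*(-4)*(-2 + 0))) = -114*(144 + (-⅘*(-2) - ⅗*16 - 48/5 + (⅕)*(-4)*(-2))) = -114*(144 + (8/5 - 48/5 - 48/5 + 8/5)) = -114*(144 - 16) = -114*128 = -14592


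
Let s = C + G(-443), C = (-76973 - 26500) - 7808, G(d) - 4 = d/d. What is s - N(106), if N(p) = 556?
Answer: -111832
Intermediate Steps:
G(d) = 5 (G(d) = 4 + d/d = 4 + 1 = 5)
C = -111281 (C = -103473 - 7808 = -111281)
s = -111276 (s = -111281 + 5 = -111276)
s - N(106) = -111276 - 1*556 = -111276 - 556 = -111832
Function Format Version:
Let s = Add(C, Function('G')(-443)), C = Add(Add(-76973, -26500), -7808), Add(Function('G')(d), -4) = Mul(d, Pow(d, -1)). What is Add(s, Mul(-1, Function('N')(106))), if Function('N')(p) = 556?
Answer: -111832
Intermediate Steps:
Function('G')(d) = 5 (Function('G')(d) = Add(4, Mul(d, Pow(d, -1))) = Add(4, 1) = 5)
C = -111281 (C = Add(-103473, -7808) = -111281)
s = -111276 (s = Add(-111281, 5) = -111276)
Add(s, Mul(-1, Function('N')(106))) = Add(-111276, Mul(-1, 556)) = Add(-111276, -556) = -111832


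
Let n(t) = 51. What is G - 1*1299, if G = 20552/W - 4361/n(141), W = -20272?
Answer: -25579537/18462 ≈ -1385.5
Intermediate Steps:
G = -1597399/18462 (G = 20552/(-20272) - 4361/51 = 20552*(-1/20272) - 4361*1/51 = -367/362 - 4361/51 = -1597399/18462 ≈ -86.524)
G - 1*1299 = -1597399/18462 - 1*1299 = -1597399/18462 - 1299 = -25579537/18462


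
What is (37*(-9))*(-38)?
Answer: 12654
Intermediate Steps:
(37*(-9))*(-38) = -333*(-38) = 12654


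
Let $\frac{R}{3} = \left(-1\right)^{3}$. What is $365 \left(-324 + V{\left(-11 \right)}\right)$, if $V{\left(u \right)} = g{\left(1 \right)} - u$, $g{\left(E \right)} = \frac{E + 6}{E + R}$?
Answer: $- \frac{231045}{2} \approx -1.1552 \cdot 10^{5}$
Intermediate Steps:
$R = -3$ ($R = 3 \left(-1\right)^{3} = 3 \left(-1\right) = -3$)
$g{\left(E \right)} = \frac{6 + E}{-3 + E}$ ($g{\left(E \right)} = \frac{E + 6}{E - 3} = \frac{6 + E}{-3 + E}$)
$V{\left(u \right)} = - \frac{7}{2} - u$ ($V{\left(u \right)} = \frac{6 + 1}{-3 + 1} - u = \frac{1}{-2} \cdot 7 - u = \left(- \frac{1}{2}\right) 7 - u = - \frac{7}{2} - u$)
$365 \left(-324 + V{\left(-11 \right)}\right) = 365 \left(-324 - - \frac{15}{2}\right) = 365 \left(-324 + \left(- \frac{7}{2} + 11\right)\right) = 365 \left(-324 + \frac{15}{2}\right) = 365 \left(- \frac{633}{2}\right) = - \frac{231045}{2}$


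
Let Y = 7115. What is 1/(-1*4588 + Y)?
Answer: 1/2527 ≈ 0.00039573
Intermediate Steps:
1/(-1*4588 + Y) = 1/(-1*4588 + 7115) = 1/(-4588 + 7115) = 1/2527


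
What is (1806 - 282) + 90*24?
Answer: 3684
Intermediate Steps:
(1806 - 282) + 90*24 = 1524 + 2160 = 3684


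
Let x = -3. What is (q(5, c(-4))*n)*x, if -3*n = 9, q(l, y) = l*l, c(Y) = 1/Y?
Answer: 225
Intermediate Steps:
q(l, y) = l²
n = -3 (n = -⅓*9 = -3)
(q(5, c(-4))*n)*x = (5²*(-3))*(-3) = (25*(-3))*(-3) = -75*(-3) = 225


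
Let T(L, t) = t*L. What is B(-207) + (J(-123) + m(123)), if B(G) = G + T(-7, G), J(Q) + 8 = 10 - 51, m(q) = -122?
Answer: 1071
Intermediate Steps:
T(L, t) = L*t
J(Q) = -49 (J(Q) = -8 + (10 - 51) = -8 - 41 = -49)
B(G) = -6*G (B(G) = G - 7*G = -6*G)
B(-207) + (J(-123) + m(123)) = -6*(-207) + (-49 - 122) = 1242 - 171 = 1071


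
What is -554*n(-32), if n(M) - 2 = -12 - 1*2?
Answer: 6648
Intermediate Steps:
n(M) = -12 (n(M) = 2 + (-12 - 1*2) = 2 + (-12 - 2) = 2 - 14 = -12)
-554*n(-32) = -554*(-12) = 6648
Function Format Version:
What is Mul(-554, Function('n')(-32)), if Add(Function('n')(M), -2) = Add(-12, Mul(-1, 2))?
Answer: 6648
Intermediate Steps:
Function('n')(M) = -12 (Function('n')(M) = Add(2, Add(-12, Mul(-1, 2))) = Add(2, Add(-12, -2)) = Add(2, -14) = -12)
Mul(-554, Function('n')(-32)) = Mul(-554, -12) = 6648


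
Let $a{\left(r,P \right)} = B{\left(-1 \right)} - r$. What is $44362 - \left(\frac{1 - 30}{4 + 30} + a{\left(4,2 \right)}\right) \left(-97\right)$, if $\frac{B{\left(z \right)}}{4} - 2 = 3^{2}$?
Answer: $\frac{1637415}{34} \approx 48159.0$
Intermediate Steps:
$B{\left(z \right)} = 44$ ($B{\left(z \right)} = 8 + 4 \cdot 3^{2} = 8 + 4 \cdot 9 = 8 + 36 = 44$)
$a{\left(r,P \right)} = 44 - r$
$44362 - \left(\frac{1 - 30}{4 + 30} + a{\left(4,2 \right)}\right) \left(-97\right) = 44362 - \left(\frac{1 - 30}{4 + 30} + \left(44 - 4\right)\right) \left(-97\right) = 44362 - \left(- \frac{29}{34} + \left(44 - 4\right)\right) \left(-97\right) = 44362 - \left(\left(-29\right) \frac{1}{34} + 40\right) \left(-97\right) = 44362 - \left(- \frac{29}{34} + 40\right) \left(-97\right) = 44362 - \frac{1331}{34} \left(-97\right) = 44362 - - \frac{129107}{34} = 44362 + \frac{129107}{34} = \frac{1637415}{34}$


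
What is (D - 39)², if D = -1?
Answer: 1600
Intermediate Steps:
(D - 39)² = (-1 - 39)² = (-40)² = 1600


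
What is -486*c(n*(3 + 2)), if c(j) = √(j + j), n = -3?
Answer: -486*I*√30 ≈ -2661.9*I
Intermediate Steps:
c(j) = √2*√j (c(j) = √(2*j) = √2*√j)
-486*c(n*(3 + 2)) = -486*√2*√(-3*(3 + 2)) = -486*√2*√(-3*5) = -486*√2*√(-15) = -486*√2*I*√15 = -486*I*√30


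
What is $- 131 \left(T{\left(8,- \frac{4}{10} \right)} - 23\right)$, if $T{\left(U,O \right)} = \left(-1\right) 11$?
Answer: $4454$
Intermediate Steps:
$T{\left(U,O \right)} = -11$
$- 131 \left(T{\left(8,- \frac{4}{10} \right)} - 23\right) = - 131 \left(-11 - 23\right) = \left(-131\right) \left(-34\right) = 4454$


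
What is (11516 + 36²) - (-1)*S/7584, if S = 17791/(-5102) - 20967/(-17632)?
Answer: 150705562373573/11762844672 ≈ 12812.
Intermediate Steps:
S = -3564091/1551008 (S = 17791*(-1/5102) - 20967*(-1/17632) = -17791/5102 + 723/608 = -3564091/1551008 ≈ -2.2979)
(11516 + 36²) - (-1)*S/7584 = (11516 + 36²) - (-1)*(-3564091/1551008/7584) = (11516 + 1296) - (-1)*(-3564091/1551008*1/7584) = 12812 - (-1)*(-3564091)/11762844672 = 12812 - 1*3564091/11762844672 = 12812 - 3564091/11762844672 = 150705562373573/11762844672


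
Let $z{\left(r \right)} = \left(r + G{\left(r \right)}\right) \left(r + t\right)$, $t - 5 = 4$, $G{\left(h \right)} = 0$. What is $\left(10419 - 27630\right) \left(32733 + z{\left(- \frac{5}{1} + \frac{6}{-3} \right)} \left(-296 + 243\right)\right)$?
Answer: $-576138225$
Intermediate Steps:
$t = 9$ ($t = 5 + 4 = 9$)
$z{\left(r \right)} = r \left(9 + r\right)$ ($z{\left(r \right)} = \left(r + 0\right) \left(r + 9\right) = r \left(9 + r\right)$)
$\left(10419 - 27630\right) \left(32733 + z{\left(- \frac{5}{1} + \frac{6}{-3} \right)} \left(-296 + 243\right)\right) = \left(10419 - 27630\right) \left(32733 + \left(- \frac{5}{1} + \frac{6}{-3}\right) \left(9 + \left(- \frac{5}{1} + \frac{6}{-3}\right)\right) \left(-296 + 243\right)\right) = - 17211 \left(32733 + \left(\left(-5\right) 1 + 6 \left(- \frac{1}{3}\right)\right) \left(9 + \left(\left(-5\right) 1 + 6 \left(- \frac{1}{3}\right)\right)\right) \left(-53\right)\right) = - 17211 \left(32733 + \left(-5 - 2\right) \left(9 - 7\right) \left(-53\right)\right) = - 17211 \left(32733 + - 7 \left(9 - 7\right) \left(-53\right)\right) = - 17211 \left(32733 + \left(-7\right) 2 \left(-53\right)\right) = - 17211 \left(32733 - -742\right) = - 17211 \left(32733 + 742\right) = \left(-17211\right) 33475 = -576138225$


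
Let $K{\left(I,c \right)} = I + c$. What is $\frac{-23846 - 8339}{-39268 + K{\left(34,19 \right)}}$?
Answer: $\frac{6437}{7843} \approx 0.82073$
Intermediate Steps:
$\frac{-23846 - 8339}{-39268 + K{\left(34,19 \right)}} = \frac{-23846 - 8339}{-39268 + \left(34 + 19\right)} = - \frac{32185}{-39268 + 53} = - \frac{32185}{-39215} = \left(-32185\right) \left(- \frac{1}{39215}\right) = \frac{6437}{7843}$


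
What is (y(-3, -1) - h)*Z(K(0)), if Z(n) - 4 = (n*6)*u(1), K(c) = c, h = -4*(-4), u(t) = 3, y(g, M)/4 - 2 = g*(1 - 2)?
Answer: 16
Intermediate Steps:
y(g, M) = 8 - 4*g (y(g, M) = 8 + 4*(g*(1 - 2)) = 8 + 4*(g*(-1)) = 8 + 4*(-g) = 8 - 4*g)
h = 16
Z(n) = 4 + 18*n (Z(n) = 4 + (n*6)*3 = 4 + (6*n)*3 = 4 + 18*n)
(y(-3, -1) - h)*Z(K(0)) = ((8 - 4*(-3)) - 1*16)*(4 + 18*0) = ((8 + 12) - 16)*(4 + 0) = (20 - 16)*4 = 4*4 = 16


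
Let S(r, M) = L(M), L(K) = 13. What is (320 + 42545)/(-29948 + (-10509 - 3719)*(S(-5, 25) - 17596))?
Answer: 42865/250140976 ≈ 0.00017136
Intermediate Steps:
S(r, M) = 13
(320 + 42545)/(-29948 + (-10509 - 3719)*(S(-5, 25) - 17596)) = (320 + 42545)/(-29948 + (-10509 - 3719)*(13 - 17596)) = 42865/(-29948 - 14228*(-17583)) = 42865/(-29948 + 250170924) = 42865/250140976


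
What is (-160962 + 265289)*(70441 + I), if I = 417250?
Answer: 50879338957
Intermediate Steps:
(-160962 + 265289)*(70441 + I) = (-160962 + 265289)*(70441 + 417250) = 104327*487691 = 50879338957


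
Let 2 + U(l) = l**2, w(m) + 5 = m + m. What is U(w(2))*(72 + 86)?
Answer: -158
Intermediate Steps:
w(m) = -5 + 2*m (w(m) = -5 + (m + m) = -5 + 2*m)
U(l) = -2 + l**2
U(w(2))*(72 + 86) = (-2 + (-5 + 2*2)**2)*(72 + 86) = (-2 + (-5 + 4)**2)*158 = (-2 + (-1)**2)*158 = (-2 + 1)*158 = -1*158 = -158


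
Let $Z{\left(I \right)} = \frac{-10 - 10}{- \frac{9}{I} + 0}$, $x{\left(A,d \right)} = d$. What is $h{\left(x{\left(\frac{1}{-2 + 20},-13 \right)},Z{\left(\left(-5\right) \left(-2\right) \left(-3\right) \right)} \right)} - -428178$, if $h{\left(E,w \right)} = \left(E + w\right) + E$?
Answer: $\frac{1284256}{3} \approx 4.2809 \cdot 10^{5}$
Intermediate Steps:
$Z{\left(I \right)} = \frac{20 I}{9}$ ($Z{\left(I \right)} = - \frac{20}{\left(-9\right) \frac{1}{I}} = - 20 \left(- \frac{I}{9}\right) = \frac{20 I}{9}$)
$h{\left(E,w \right)} = w + 2 E$
$h{\left(x{\left(\frac{1}{-2 + 20},-13 \right)},Z{\left(\left(-5\right) \left(-2\right) \left(-3\right) \right)} \right)} - -428178 = \left(\frac{20 \left(-5\right) \left(-2\right) \left(-3\right)}{9} + 2 \left(-13\right)\right) - -428178 = \left(\frac{20 \cdot 10 \left(-3\right)}{9} - 26\right) + 428178 = \left(\frac{20}{9} \left(-30\right) - 26\right) + 428178 = \left(- \frac{200}{3} - 26\right) + 428178 = - \frac{278}{3} + 428178 = \frac{1284256}{3}$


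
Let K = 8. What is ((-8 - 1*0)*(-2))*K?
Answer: 128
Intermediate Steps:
((-8 - 1*0)*(-2))*K = ((-8 - 1*0)*(-2))*8 = ((-8 + 0)*(-2))*8 = -8*(-2)*8 = 16*8 = 128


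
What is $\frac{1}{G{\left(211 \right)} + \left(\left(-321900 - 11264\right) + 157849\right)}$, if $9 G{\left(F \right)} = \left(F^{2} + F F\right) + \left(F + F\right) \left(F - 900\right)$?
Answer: $- \frac{9}{1779551} \approx -5.0575 \cdot 10^{-6}$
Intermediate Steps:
$G{\left(F \right)} = \frac{2 F^{2}}{9} + \frac{2 F \left(-900 + F\right)}{9}$ ($G{\left(F \right)} = \frac{\left(F^{2} + F F\right) + \left(F + F\right) \left(F - 900\right)}{9} = \frac{\left(F^{2} + F^{2}\right) + 2 F \left(-900 + F\right)}{9} = \frac{2 F^{2} + 2 F \left(-900 + F\right)}{9} = \frac{2 F^{2}}{9} + \frac{2 F \left(-900 + F\right)}{9}$)
$\frac{1}{G{\left(211 \right)} + \left(\left(-321900 - 11264\right) + 157849\right)} = \frac{1}{\frac{4}{9} \cdot 211 \left(-450 + 211\right) + \left(\left(-321900 - 11264\right) + 157849\right)} = \frac{1}{\frac{4}{9} \cdot 211 \left(-239\right) + \left(-333164 + 157849\right)} = \frac{1}{- \frac{201716}{9} - 175315} = \frac{1}{- \frac{1779551}{9}} = - \frac{9}{1779551}$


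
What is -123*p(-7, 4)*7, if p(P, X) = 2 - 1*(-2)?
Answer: -3444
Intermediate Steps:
p(P, X) = 4 (p(P, X) = 2 + 2 = 4)
-123*p(-7, 4)*7 = -123*4*7 = -492*7 = -3444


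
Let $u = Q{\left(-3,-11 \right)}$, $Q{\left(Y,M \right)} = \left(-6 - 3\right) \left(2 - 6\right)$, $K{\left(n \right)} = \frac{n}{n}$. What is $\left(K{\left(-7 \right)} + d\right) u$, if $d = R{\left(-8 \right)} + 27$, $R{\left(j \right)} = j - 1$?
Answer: $684$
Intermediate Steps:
$R{\left(j \right)} = -1 + j$ ($R{\left(j \right)} = j - 1 = -1 + j$)
$K{\left(n \right)} = 1$
$Q{\left(Y,M \right)} = 36$ ($Q{\left(Y,M \right)} = \left(-9\right) \left(-4\right) = 36$)
$u = 36$
$d = 18$ ($d = \left(-1 - 8\right) + 27 = -9 + 27 = 18$)
$\left(K{\left(-7 \right)} + d\right) u = \left(1 + 18\right) 36 = 19 \cdot 36 = 684$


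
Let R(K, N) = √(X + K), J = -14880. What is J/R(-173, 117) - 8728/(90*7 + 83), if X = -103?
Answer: -8728/713 + 2480*I*√69/23 ≈ -12.241 + 895.67*I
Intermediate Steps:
R(K, N) = √(-103 + K)
J/R(-173, 117) - 8728/(90*7 + 83) = -14880/√(-103 - 173) - 8728/(90*7 + 83) = -14880*(-I*√69/138) - 8728/(630 + 83) = -14880*(-I*√69/138) - 8728/713 = -(-2480)*I*√69/23 - 8728*1/713 = 2480*I*√69/23 - 8728/713 = -8728/713 + 2480*I*√69/23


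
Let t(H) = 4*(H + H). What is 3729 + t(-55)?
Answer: 3289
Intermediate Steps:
t(H) = 8*H (t(H) = 4*(2*H) = 8*H)
3729 + t(-55) = 3729 + 8*(-55) = 3729 - 440 = 3289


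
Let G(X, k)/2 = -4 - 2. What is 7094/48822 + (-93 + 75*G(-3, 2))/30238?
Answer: 83014063/738139818 ≈ 0.11246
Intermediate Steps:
G(X, k) = -12 (G(X, k) = 2*(-4 - 2) = 2*(-6) = -12)
7094/48822 + (-93 + 75*G(-3, 2))/30238 = 7094/48822 + (-93 + 75*(-12))/30238 = 7094*(1/48822) + (-93 - 900)*(1/30238) = 3547/24411 - 993*1/30238 = 3547/24411 - 993/30238 = 83014063/738139818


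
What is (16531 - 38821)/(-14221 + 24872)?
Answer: -22290/10651 ≈ -2.0928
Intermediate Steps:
(16531 - 38821)/(-14221 + 24872) = -22290/10651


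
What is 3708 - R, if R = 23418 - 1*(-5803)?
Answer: -25513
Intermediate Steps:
R = 29221 (R = 23418 + 5803 = 29221)
3708 - R = 3708 - 1*29221 = 3708 - 29221 = -25513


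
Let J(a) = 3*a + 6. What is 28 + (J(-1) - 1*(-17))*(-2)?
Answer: -12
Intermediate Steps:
J(a) = 6 + 3*a
28 + (J(-1) - 1*(-17))*(-2) = 28 + ((6 + 3*(-1)) - 1*(-17))*(-2) = 28 + ((6 - 3) + 17)*(-2) = 28 + (3 + 17)*(-2) = 28 + 20*(-2) = 28 - 40 = -12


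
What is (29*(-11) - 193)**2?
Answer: 262144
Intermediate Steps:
(29*(-11) - 193)**2 = (-319 - 193)**2 = (-512)**2 = 262144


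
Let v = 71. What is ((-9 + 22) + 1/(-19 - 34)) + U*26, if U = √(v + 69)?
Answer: 688/53 + 52*√35 ≈ 320.62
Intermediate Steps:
U = 2*√35 (U = √(71 + 69) = √140 = 2*√35 ≈ 11.832)
((-9 + 22) + 1/(-19 - 34)) + U*26 = ((-9 + 22) + 1/(-19 - 34)) + (2*√35)*26 = (13 + 1/(-53)) + 52*√35 = (13 - 1/53) + 52*√35 = 688/53 + 52*√35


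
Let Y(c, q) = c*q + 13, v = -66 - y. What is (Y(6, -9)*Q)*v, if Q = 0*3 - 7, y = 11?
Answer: -22099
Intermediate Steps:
Q = -7 (Q = 0 - 7 = -7)
v = -77 (v = -66 - 1*11 = -66 - 11 = -77)
Y(c, q) = 13 + c*q
(Y(6, -9)*Q)*v = ((13 + 6*(-9))*(-7))*(-77) = ((13 - 54)*(-7))*(-77) = -41*(-7)*(-77) = 287*(-77) = -22099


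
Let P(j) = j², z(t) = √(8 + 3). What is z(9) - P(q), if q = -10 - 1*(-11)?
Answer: -1 + √11 ≈ 2.3166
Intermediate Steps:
q = 1 (q = -10 + 11 = 1)
z(t) = √11
z(9) - P(q) = √11 - 1*1² = √11 - 1*1 = √11 - 1 = -1 + √11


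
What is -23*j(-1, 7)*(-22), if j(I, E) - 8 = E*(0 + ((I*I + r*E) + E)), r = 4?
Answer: 131560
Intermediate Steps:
j(I, E) = 8 + E*(I² + 5*E) (j(I, E) = 8 + E*(0 + ((I*I + 4*E) + E)) = 8 + E*(0 + ((I² + 4*E) + E)) = 8 + E*(0 + (I² + 5*E)) = 8 + E*(I² + 5*E))
-23*j(-1, 7)*(-22) = -23*(8 + 5*7² + 7*(-1)²)*(-22) = -23*(8 + 5*49 + 7*1)*(-22) = -23*(8 + 245 + 7)*(-22) = -23*260*(-22) = -5980*(-22) = 131560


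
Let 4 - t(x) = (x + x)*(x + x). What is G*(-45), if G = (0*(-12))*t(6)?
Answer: 0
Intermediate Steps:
t(x) = 4 - 4*x² (t(x) = 4 - (x + x)*(x + x) = 4 - 2*x*2*x = 4 - 4*x²)
G = 0 (G = (0*(-12))*(4 - 4*6²) = 0*(4 - 4*36) = 0*(4 - 144) = 0*(-140) = 0)
G*(-45) = 0*(-45) = 0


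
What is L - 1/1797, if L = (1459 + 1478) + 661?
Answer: 6465605/1797 ≈ 3598.0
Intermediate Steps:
L = 3598 (L = 2937 + 661 = 3598)
L - 1/1797 = 3598 - 1/1797 = 6465605/1797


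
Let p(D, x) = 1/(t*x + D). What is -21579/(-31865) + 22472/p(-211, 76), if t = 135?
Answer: 7195790265299/31865 ≈ 2.2582e+8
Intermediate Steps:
p(D, x) = 1/(D + 135*x) (p(D, x) = 1/(135*x + D) = 1/(D + 135*x))
-21579/(-31865) + 22472/p(-211, 76) = -21579/(-31865) + 22472/(1/(-211 + 135*76)) = -21579*(-1/31865) + 22472/(1/(-211 + 10260)) = 21579/31865 + 22472/(1/10049) = 21579/31865 + 22472*10049 = 21579/31865 + 225821128 = 7195790265299/31865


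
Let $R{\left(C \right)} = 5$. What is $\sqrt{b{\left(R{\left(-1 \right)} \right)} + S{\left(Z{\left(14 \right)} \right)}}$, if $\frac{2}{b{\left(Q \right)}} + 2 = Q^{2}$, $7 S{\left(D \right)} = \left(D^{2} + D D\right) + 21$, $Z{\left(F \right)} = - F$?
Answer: $\frac{3 \sqrt{3473}}{23} \approx 7.6868$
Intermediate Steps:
$S{\left(D \right)} = 3 + \frac{2 D^{2}}{7}$ ($S{\left(D \right)} = \frac{\left(D^{2} + D D\right) + 21}{7} = \frac{\left(D^{2} + D^{2}\right) + 21}{7} = \frac{2 D^{2} + 21}{7} = \frac{21 + 2 D^{2}}{7} = 3 + \frac{2 D^{2}}{7}$)
$b{\left(Q \right)} = \frac{2}{-2 + Q^{2}}$
$\sqrt{b{\left(R{\left(-1 \right)} \right)} + S{\left(Z{\left(14 \right)} \right)}} = \sqrt{\frac{2}{-2 + 5^{2}} + \left(3 + \frac{2 \left(\left(-1\right) 14\right)^{2}}{7}\right)} = \sqrt{\frac{2}{-2 + 25} + \left(3 + \frac{2 \left(-14\right)^{2}}{7}\right)} = \sqrt{\frac{2}{23} + \left(3 + \frac{2}{7} \cdot 196\right)} = \sqrt{2 \cdot \frac{1}{23} + \left(3 + 56\right)} = \sqrt{\frac{2}{23} + 59} = \sqrt{\frac{1359}{23}} = \frac{3 \sqrt{3473}}{23}$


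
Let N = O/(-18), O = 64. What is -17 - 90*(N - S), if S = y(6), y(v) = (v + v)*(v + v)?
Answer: 13263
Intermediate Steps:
y(v) = 4*v² (y(v) = (2*v)*(2*v) = 4*v²)
N = -32/9 (N = 64/(-18) = 64*(-1/18) = -32/9 ≈ -3.5556)
S = 144 (S = 4*6² = 4*36 = 144)
-17 - 90*(N - S) = -17 - 90*(-32/9 - 1*144) = -17 - 90*(-32/9 - 144) = -17 - 90*(-1328/9) = -17 + 13280 = 13263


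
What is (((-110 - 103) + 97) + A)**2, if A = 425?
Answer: 95481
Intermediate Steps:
(((-110 - 103) + 97) + A)**2 = (((-110 - 103) + 97) + 425)**2 = ((-213 + 97) + 425)**2 = (-116 + 425)**2 = 309**2 = 95481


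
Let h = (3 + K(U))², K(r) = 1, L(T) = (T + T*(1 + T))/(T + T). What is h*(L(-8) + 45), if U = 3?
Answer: 672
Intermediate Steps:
L(T) = (T + T*(1 + T))/(2*T) (L(T) = (T + T*(1 + T))/((2*T)) = (T + T*(1 + T))*(1/(2*T)) = (T + T*(1 + T))/(2*T))
h = 16 (h = (3 + 1)² = 4² = 16)
h*(L(-8) + 45) = 16*((1 + (½)*(-8)) + 45) = 16*((1 - 4) + 45) = 16*(-3 + 45) = 16*42 = 672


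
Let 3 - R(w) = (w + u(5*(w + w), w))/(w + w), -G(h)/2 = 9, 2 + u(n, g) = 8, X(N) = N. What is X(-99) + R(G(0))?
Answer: -289/3 ≈ -96.333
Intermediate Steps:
u(n, g) = 6 (u(n, g) = -2 + 8 = 6)
G(h) = -18 (G(h) = -2*9 = -18)
R(w) = 3 - (6 + w)/(2*w) (R(w) = 3 - (w + 6)/(w + w) = 3 - (6 + w)/(2*w))
X(-99) + R(G(0)) = -99 + (5/2 - 3/(-18)) = -99 + (5/2 - 3*(-1/18)) = -99 + (5/2 + 1/6) = -99 + 8/3 = -289/3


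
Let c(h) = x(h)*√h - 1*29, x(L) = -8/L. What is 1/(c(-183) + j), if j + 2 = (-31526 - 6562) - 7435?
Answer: -4168191/189877772846 - 2*I*√183/94938886423 ≈ -2.1952e-5 - 2.8498e-10*I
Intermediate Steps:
c(h) = -29 - 8/√h (c(h) = (-8/h)*√h - 1*29 = -8/√h - 29 = -29 - 8/√h)
j = -45525 (j = -2 + ((-31526 - 6562) - 7435) = -2 + (-38088 - 7435) = -2 - 45523 = -45525)
1/(c(-183) + j) = 1/((-29 - (-8)*I*√183/183) - 45525) = 1/((-29 + 8*I*√183/183) - 45525) = 1/(-45554 + 8*I*√183/183)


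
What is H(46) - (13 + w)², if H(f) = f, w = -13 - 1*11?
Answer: -75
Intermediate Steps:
w = -24 (w = -13 - 11 = -24)
H(46) - (13 + w)² = 46 - (13 - 24)² = 46 - 1*(-11)² = 46 - 1*121 = 46 - 121 = -75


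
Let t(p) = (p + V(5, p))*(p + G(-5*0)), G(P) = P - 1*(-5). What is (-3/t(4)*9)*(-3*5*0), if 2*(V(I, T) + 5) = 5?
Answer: 0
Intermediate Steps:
V(I, T) = -5/2 (V(I, T) = -5 + (½)*5 = -5 + 5/2 = -5/2)
G(P) = 5 + P (G(P) = P + 5 = 5 + P)
t(p) = (5 + p)*(-5/2 + p) (t(p) = (p - 5/2)*(p + (5 - 5*0)) = (-5/2 + p)*(p + (5 + 0)) = (-5/2 + p)*(p + 5) = (-5/2 + p)*(5 + p) = (5 + p)*(-5/2 + p))
(-3/t(4)*9)*(-3*5*0) = (-3/(-25/2 + 4² + (5/2)*4)*9)*(-3*5*0) = (-3/(-25/2 + 16 + 10)*9)*(-15*0) = (-3/27/2*9)*0 = (-3*2/27*9)*0 = -2/9*9*0 = -2*0 = 0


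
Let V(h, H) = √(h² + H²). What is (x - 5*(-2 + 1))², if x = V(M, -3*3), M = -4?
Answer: 122 + 10*√97 ≈ 220.49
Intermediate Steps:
V(h, H) = √(H² + h²)
x = √97 (x = √((-3*3)² + (-4)²) = √((-9)² + 16) = √(81 + 16) = √97 ≈ 9.8489)
(x - 5*(-2 + 1))² = (√97 - 5*(-2 + 1))² = (√97 - 5*(-1))² = (√97 + 5)² = (5 + √97)²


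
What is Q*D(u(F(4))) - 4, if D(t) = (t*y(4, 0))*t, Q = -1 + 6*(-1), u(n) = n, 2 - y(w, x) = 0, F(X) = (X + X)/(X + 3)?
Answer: -156/7 ≈ -22.286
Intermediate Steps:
F(X) = 2*X/(3 + X) (F(X) = (2*X)/(3 + X) = 2*X/(3 + X))
y(w, x) = 2 (y(w, x) = 2 - 1*0 = 2 + 0 = 2)
Q = -7 (Q = -1 - 6 = -7)
D(t) = 2*t² (D(t) = (t*2)*t = (2*t)*t = 2*t²)
Q*D(u(F(4))) - 4 = -14*(2*4/(3 + 4))² - 4 = -14*(2*4/7)² - 4 = -14*(2*4*(⅐))² - 4 = -14*(8/7)² - 4 = -14*64/49 - 4 = -7*128/49 - 4 = -128/7 - 4 = -156/7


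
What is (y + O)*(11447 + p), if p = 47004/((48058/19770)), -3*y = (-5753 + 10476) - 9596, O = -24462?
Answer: -50678689484039/72087 ≈ -7.0302e+8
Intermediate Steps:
y = 4873/3 (y = -((-5753 + 10476) - 9596)/3 = -(4723 - 9596)/3 = -1/3*(-4873) = 4873/3 ≈ 1624.3)
p = 464634540/24029 (p = 47004/((48058*(1/19770))) = 47004/(24029/9885) = 47004*(9885/24029) = 464634540/24029 ≈ 19336.)
(y + O)*(11447 + p) = (4873/3 - 24462)*(11447 + 464634540/24029) = -68513/3*739694503/24029 = -50678689484039/72087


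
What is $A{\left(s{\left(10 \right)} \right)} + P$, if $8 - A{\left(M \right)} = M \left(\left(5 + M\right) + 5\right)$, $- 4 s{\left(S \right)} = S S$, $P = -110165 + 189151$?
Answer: $78619$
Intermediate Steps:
$P = 78986$
$s{\left(S \right)} = - \frac{S^{2}}{4}$ ($s{\left(S \right)} = - \frac{S S}{4} = - \frac{S^{2}}{4}$)
$A{\left(M \right)} = 8 - M \left(10 + M\right)$ ($A{\left(M \right)} = 8 - M \left(\left(5 + M\right) + 5\right) = 8 - M \left(10 + M\right)$)
$A{\left(s{\left(10 \right)} \right)} + P = \left(8 - \left(- \frac{10^{2}}{4}\right)^{2} - 10 \left(- \frac{10^{2}}{4}\right)\right) + 78986 = \left(8 - \left(\left(- \frac{1}{4}\right) 100\right)^{2} - 10 \left(\left(- \frac{1}{4}\right) 100\right)\right) + 78986 = \left(8 - \left(-25\right)^{2} - -250\right) + 78986 = \left(8 - 625 + 250\right) + 78986 = -367 + 78986 = 78619$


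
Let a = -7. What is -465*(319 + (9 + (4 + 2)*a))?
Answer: -132990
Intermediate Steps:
-465*(319 + (9 + (4 + 2)*a)) = -465*(319 + (9 + (4 + 2)*(-7))) = -465*(319 + (9 + 6*(-7))) = -465*(319 + (9 - 42)) = -465*(319 - 33) = -465*286 = -132990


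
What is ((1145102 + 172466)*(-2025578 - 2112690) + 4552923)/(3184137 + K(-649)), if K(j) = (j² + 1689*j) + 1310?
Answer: -5452444939301/2510487 ≈ -2.1719e+6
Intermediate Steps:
K(j) = 1310 + j² + 1689*j
((1145102 + 172466)*(-2025578 - 2112690) + 4552923)/(3184137 + K(-649)) = ((1145102 + 172466)*(-2025578 - 2112690) + 4552923)/(3184137 + (1310 + (-649)² + 1689*(-649))) = (1317568*(-4138268) + 4552923)/(3184137 + (1310 + 421201 - 1096161)) = (-5452449492224 + 4552923)/(3184137 - 673650) = -5452444939301/2510487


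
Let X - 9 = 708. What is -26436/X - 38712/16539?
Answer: -51664612/1317607 ≈ -39.211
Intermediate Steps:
X = 717 (X = 9 + 708 = 717)
-26436/X - 38712/16539 = -26436/717 - 38712/16539 = -26436*1/717 - 38712*1/16539 = -8812/239 - 12904/5513 = -51664612/1317607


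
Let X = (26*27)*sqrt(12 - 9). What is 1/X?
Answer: sqrt(3)/2106 ≈ 0.00082244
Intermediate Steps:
X = 702*sqrt(3) ≈ 1215.9
1/X = 1/(702*sqrt(3)) = sqrt(3)/2106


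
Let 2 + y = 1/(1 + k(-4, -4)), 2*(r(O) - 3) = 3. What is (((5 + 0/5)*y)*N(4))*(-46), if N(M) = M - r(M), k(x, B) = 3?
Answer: -805/4 ≈ -201.25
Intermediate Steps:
r(O) = 9/2 (r(O) = 3 + (1/2)*3 = 3 + 3/2 = 9/2)
y = -7/4 (y = -2 + 1/(1 + 3) = -2 + 1/4 = -7/4 ≈ -1.7500)
N(M) = -9/2 + M (N(M) = M - 1*9/2 = M - 9/2 = -9/2 + M)
(((5 + 0/5)*y)*N(4))*(-46) = (((5 + 0/5)*(-7/4))*(-9/2 + 4))*(-46) = (((5 + 0*(1/5))*(-7/4))*(-1/2))*(-46) = (((5 + 0)*(-7/4))*(-1/2))*(-46) = ((5*(-7/4))*(-1/2))*(-46) = -35/4*(-1/2)*(-46) = (35/8)*(-46) = -805/4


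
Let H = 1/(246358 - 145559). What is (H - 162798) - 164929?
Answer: -33034553872/100799 ≈ -3.2773e+5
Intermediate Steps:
H = 1/100799 ≈ 9.9207e-6
(H - 162798) - 164929 = (1/100799 - 162798) - 164929 = -16409875601/100799 - 164929 = -33034553872/100799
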